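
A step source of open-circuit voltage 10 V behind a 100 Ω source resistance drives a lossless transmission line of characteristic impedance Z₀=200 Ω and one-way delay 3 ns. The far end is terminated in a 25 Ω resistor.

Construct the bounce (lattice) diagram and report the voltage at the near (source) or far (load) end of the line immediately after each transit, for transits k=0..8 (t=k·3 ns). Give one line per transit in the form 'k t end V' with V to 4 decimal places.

0 0 source 6.6667
1 3 load 1.4815
2 6 source 3.2099
3 9 load 1.8656
4 12 source 2.3137
5 15 load 1.9651
6 18 source 2.0813
7 21 load 1.9910
8 24 source 2.0211

Γ_L=-0.777778, Γ_S=-0.333333; launch V₁=10·200/300=6.666667
k=0 src: V=6.6667
k=1 load: inc=6.666667, refl=6.666667·-0.777778=-5.1852; V=0.000000+6.666667+-5.185185=1.4815
k=2 src: inc=-5.185185, refl=-5.185185·-0.333333=1.7284; V=6.666667+-5.185185+1.728395=3.2099
k=3 load: inc=1.728395, refl=1.728395·-0.777778=-1.3443; V=1.481481+1.728395+-1.344307=1.8656
k=4 src: inc=-1.344307, refl=-1.344307·-0.333333=0.4481; V=3.209877+-1.344307+0.448102=2.3137
k=5 load: inc=0.448102, refl=0.448102·-0.777778=-0.3485; V=1.865569+0.448102+-0.348524=1.9651
k=6 src: inc=-0.348524, refl=-0.348524·-0.333333=0.1162; V=2.313672+-0.348524+0.116175=2.0813
k=7 load: inc=0.116175, refl=0.116175·-0.777778=-0.0904; V=1.965148+0.116175+-0.090358=1.9910
k=8 src: inc=-0.090358, refl=-0.090358·-0.333333=0.0301; V=2.081322+-0.090358+0.030119=2.0211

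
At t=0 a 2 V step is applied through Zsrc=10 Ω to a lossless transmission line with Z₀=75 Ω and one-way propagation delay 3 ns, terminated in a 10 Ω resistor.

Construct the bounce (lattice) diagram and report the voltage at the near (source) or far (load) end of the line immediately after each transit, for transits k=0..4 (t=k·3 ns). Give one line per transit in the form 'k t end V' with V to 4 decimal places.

Γ_L=-0.764706, Γ_S=-0.764706; launch V₁=2·75/85=1.764706
k=0 src: V=1.7647
k=1 load: inc=1.764706, refl=1.764706·-0.764706=-1.3495; V=0.000000+1.764706+-1.349481=0.4152
k=2 src: inc=-1.349481, refl=-1.349481·-0.764706=1.0320; V=1.764706+-1.349481+1.031956=1.4472
k=3 load: inc=1.031956, refl=1.031956·-0.764706=-0.7891; V=0.415225+1.031956+-0.789143=0.6580
k=4 src: inc=-0.789143, refl=-0.789143·-0.764706=0.6035; V=1.447181+-0.789143+0.603462=1.2615

0 0 source 1.7647
1 3 load 0.4152
2 6 source 1.4472
3 9 load 0.6580
4 12 source 1.2615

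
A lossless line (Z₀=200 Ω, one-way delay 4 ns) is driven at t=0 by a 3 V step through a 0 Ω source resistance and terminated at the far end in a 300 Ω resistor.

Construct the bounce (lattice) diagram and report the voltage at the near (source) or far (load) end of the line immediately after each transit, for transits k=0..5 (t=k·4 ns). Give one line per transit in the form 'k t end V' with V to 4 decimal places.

0 0 source 3.0000
1 4 load 3.6000
2 8 source 3.0000
3 12 load 2.8800
4 16 source 3.0000
5 20 load 3.0240

Γ_L=0.200000, Γ_S=-1.000000; launch V₁=3·200/200=3.000000
k=0 src: V=3.0000
k=1 load: inc=3.000000, refl=3.000000·0.200000=0.6000; V=0.000000+3.000000+0.600000=3.6000
k=2 src: inc=0.600000, refl=0.600000·-1.000000=-0.6000; V=3.000000+0.600000+-0.600000=3.0000
k=3 load: inc=-0.600000, refl=-0.600000·0.200000=-0.1200; V=3.600000+-0.600000+-0.120000=2.8800
k=4 src: inc=-0.120000, refl=-0.120000·-1.000000=0.1200; V=3.000000+-0.120000+0.120000=3.0000
k=5 load: inc=0.120000, refl=0.120000·0.200000=0.0240; V=2.880000+0.120000+0.024000=3.0240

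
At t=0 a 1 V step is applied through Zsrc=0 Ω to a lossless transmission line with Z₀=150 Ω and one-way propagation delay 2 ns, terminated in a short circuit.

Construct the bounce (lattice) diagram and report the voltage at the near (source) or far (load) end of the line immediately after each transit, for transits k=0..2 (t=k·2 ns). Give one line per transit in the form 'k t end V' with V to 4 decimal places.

0 0 source 1.0000
1 2 load 0.0000
2 4 source 1.0000

Γ_L=-1.000000, Γ_S=-1.000000; launch V₁=1·150/150=1.000000
k=0 src: V=1.0000
k=1 load: inc=1.000000, refl=1.000000·-1.000000=-1.0000; V=0.000000+1.000000+-1.000000=0.0000
k=2 src: inc=-1.000000, refl=-1.000000·-1.000000=1.0000; V=1.000000+-1.000000+1.000000=1.0000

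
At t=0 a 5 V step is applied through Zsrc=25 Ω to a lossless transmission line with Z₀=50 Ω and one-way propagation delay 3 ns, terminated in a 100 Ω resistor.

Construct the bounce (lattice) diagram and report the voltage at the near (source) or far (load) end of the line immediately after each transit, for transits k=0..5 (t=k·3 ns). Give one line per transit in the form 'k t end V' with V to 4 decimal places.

0 0 source 3.3333
1 3 load 4.4444
2 6 source 4.0741
3 9 load 3.9506
4 12 source 3.9918
5 15 load 4.0055

Γ_L=0.333333, Γ_S=-0.333333; launch V₁=5·50/75=3.333333
k=0 src: V=3.3333
k=1 load: inc=3.333333, refl=3.333333·0.333333=1.1111; V=0.000000+3.333333+1.111111=4.4444
k=2 src: inc=1.111111, refl=1.111111·-0.333333=-0.3704; V=3.333333+1.111111+-0.370370=4.0741
k=3 load: inc=-0.370370, refl=-0.370370·0.333333=-0.1235; V=4.444444+-0.370370+-0.123457=3.9506
k=4 src: inc=-0.123457, refl=-0.123457·-0.333333=0.0412; V=4.074074+-0.123457+0.041152=3.9918
k=5 load: inc=0.041152, refl=0.041152·0.333333=0.0137; V=3.950617+0.041152+0.013717=4.0055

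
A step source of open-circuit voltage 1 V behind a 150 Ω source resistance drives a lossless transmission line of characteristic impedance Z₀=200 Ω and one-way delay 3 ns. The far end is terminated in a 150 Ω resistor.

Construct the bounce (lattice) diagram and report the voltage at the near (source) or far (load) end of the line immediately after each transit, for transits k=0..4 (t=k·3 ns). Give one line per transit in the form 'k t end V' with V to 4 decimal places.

Γ_L=-0.142857, Γ_S=-0.142857; launch V₁=1·200/350=0.571429
k=0 src: V=0.5714
k=1 load: inc=0.571429, refl=0.571429·-0.142857=-0.0816; V=0.000000+0.571429+-0.081633=0.4898
k=2 src: inc=-0.081633, refl=-0.081633·-0.142857=0.0117; V=0.571429+-0.081633+0.011662=0.5015
k=3 load: inc=0.011662, refl=0.011662·-0.142857=-0.0017; V=0.489796+0.011662+-0.001666=0.4998
k=4 src: inc=-0.001666, refl=-0.001666·-0.142857=0.0002; V=0.501458+-0.001666+0.000238=0.5000

0 0 source 0.5714
1 3 load 0.4898
2 6 source 0.5015
3 9 load 0.4998
4 12 source 0.5000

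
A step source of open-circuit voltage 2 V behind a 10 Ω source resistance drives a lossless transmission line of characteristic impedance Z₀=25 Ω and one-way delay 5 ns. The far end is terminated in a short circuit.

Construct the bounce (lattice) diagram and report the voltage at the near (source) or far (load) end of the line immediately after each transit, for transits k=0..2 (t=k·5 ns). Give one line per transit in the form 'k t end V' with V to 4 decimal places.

0 0 source 1.4286
1 5 load 0.0000
2 10 source 0.6122

Γ_L=-1.000000, Γ_S=-0.428571; launch V₁=2·25/35=1.428571
k=0 src: V=1.4286
k=1 load: inc=1.428571, refl=1.428571·-1.000000=-1.4286; V=0.000000+1.428571+-1.428571=0.0000
k=2 src: inc=-1.428571, refl=-1.428571·-0.428571=0.6122; V=1.428571+-1.428571+0.612245=0.6122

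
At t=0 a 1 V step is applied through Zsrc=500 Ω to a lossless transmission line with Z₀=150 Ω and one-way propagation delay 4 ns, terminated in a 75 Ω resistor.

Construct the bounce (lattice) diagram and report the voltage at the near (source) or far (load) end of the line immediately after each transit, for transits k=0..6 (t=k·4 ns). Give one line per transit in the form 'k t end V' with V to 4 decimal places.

0 0 source 0.2308
1 4 load 0.1538
2 8 source 0.1124
3 12 load 0.1262
4 16 source 0.1337
5 20 load 0.1312
6 24 source 0.1299

Γ_L=-0.333333, Γ_S=0.538462; launch V₁=1·150/650=0.230769
k=0 src: V=0.2308
k=1 load: inc=0.230769, refl=0.230769·-0.333333=-0.0769; V=0.000000+0.230769+-0.076923=0.1538
k=2 src: inc=-0.076923, refl=-0.076923·0.538462=-0.0414; V=0.230769+-0.076923+-0.041420=0.1124
k=3 load: inc=-0.041420, refl=-0.041420·-0.333333=0.0138; V=0.153846+-0.041420+0.013807=0.1262
k=4 src: inc=0.013807, refl=0.013807·0.538462=0.0074; V=0.112426+0.013807+0.007434=0.1337
k=5 load: inc=0.007434, refl=0.007434·-0.333333=-0.0025; V=0.126233+0.007434+-0.002478=0.1312
k=6 src: inc=-0.002478, refl=-0.002478·0.538462=-0.0013; V=0.133667+-0.002478+-0.001334=0.1299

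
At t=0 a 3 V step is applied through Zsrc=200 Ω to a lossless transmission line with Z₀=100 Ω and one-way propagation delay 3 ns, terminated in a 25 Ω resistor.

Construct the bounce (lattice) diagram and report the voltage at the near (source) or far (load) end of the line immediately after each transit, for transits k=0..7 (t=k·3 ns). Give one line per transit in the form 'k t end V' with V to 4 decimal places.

0 0 source 1.0000
1 3 load 0.4000
2 6 source 0.2000
3 9 load 0.3200
4 12 source 0.3600
5 15 load 0.3360
6 18 source 0.3280
7 21 load 0.3328

Γ_L=-0.600000, Γ_S=0.333333; launch V₁=3·100/300=1.000000
k=0 src: V=1.0000
k=1 load: inc=1.000000, refl=1.000000·-0.600000=-0.6000; V=0.000000+1.000000+-0.600000=0.4000
k=2 src: inc=-0.600000, refl=-0.600000·0.333333=-0.2000; V=1.000000+-0.600000+-0.200000=0.2000
k=3 load: inc=-0.200000, refl=-0.200000·-0.600000=0.1200; V=0.400000+-0.200000+0.120000=0.3200
k=4 src: inc=0.120000, refl=0.120000·0.333333=0.0400; V=0.200000+0.120000+0.040000=0.3600
k=5 load: inc=0.040000, refl=0.040000·-0.600000=-0.0240; V=0.320000+0.040000+-0.024000=0.3360
k=6 src: inc=-0.024000, refl=-0.024000·0.333333=-0.0080; V=0.360000+-0.024000+-0.008000=0.3280
k=7 load: inc=-0.008000, refl=-0.008000·-0.600000=0.0048; V=0.336000+-0.008000+0.004800=0.3328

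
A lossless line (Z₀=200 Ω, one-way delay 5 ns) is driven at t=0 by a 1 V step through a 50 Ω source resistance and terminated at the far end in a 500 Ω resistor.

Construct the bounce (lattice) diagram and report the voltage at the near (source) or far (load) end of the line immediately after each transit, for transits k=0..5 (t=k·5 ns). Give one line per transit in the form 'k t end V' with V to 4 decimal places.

0 0 source 0.8000
1 5 load 1.1429
2 10 source 0.9371
3 15 load 0.8490
4 20 source 0.9019
5 25 load 0.9245

Γ_L=0.428571, Γ_S=-0.600000; launch V₁=1·200/250=0.800000
k=0 src: V=0.8000
k=1 load: inc=0.800000, refl=0.800000·0.428571=0.3429; V=0.000000+0.800000+0.342857=1.1429
k=2 src: inc=0.342857, refl=0.342857·-0.600000=-0.2057; V=0.800000+0.342857+-0.205714=0.9371
k=3 load: inc=-0.205714, refl=-0.205714·0.428571=-0.0882; V=1.142857+-0.205714+-0.088163=0.8490
k=4 src: inc=-0.088163, refl=-0.088163·-0.600000=0.0529; V=0.937143+-0.088163+0.052898=0.9019
k=5 load: inc=0.052898, refl=0.052898·0.428571=0.0227; V=0.848980+0.052898+0.022671=0.9245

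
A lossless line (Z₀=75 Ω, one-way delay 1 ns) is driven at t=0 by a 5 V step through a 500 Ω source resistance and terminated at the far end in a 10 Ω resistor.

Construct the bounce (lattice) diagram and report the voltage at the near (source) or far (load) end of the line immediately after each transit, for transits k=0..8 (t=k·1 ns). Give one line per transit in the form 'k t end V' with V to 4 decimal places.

0 0 source 0.6522
1 1 load 0.1535
2 2 source -0.2152
3 3 load 0.0667
4 4 source 0.2751
5 5 load 0.1157
6 6 source -0.0020
7 7 load 0.0880
8 8 source 0.1546

Γ_L=-0.764706, Γ_S=0.739130; launch V₁=5·75/575=0.652174
k=0 src: V=0.6522
k=1 load: inc=0.652174, refl=0.652174·-0.764706=-0.4987; V=0.000000+0.652174+-0.498721=0.1535
k=2 src: inc=-0.498721, refl=-0.498721·0.739130=-0.3686; V=0.652174+-0.498721+-0.368620=-0.2152
k=3 load: inc=-0.368620, refl=-0.368620·-0.764706=0.2819; V=0.153453+-0.368620+0.281886=0.0667
k=4 src: inc=0.281886, refl=0.281886·0.739130=0.2084; V=-0.215167+0.281886+0.208350=0.2751
k=5 load: inc=0.208350, refl=0.208350·-0.764706=-0.1593; V=0.066719+0.208350+-0.159327=0.1157
k=6 src: inc=-0.159327, refl=-0.159327·0.739130=-0.1178; V=0.275069+-0.159327+-0.117763=-0.0020
k=7 load: inc=-0.117763, refl=-0.117763·-0.764706=0.0901; V=0.115742+-0.117763+0.090054=0.0880
k=8 src: inc=0.090054, refl=0.090054·0.739130=0.0666; V=-0.002021+0.090054+0.066562=0.1546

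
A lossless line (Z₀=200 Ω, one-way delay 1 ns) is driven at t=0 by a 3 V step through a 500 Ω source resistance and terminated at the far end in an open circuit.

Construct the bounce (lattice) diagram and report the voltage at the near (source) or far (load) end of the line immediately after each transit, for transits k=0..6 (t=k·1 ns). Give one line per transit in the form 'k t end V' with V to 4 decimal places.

Γ_L=1.000000, Γ_S=0.428571; launch V₁=3·200/700=0.857143
k=0 src: V=0.8571
k=1 load: inc=0.857143, refl=0.857143·1.000000=0.8571; V=0.000000+0.857143+0.857143=1.7143
k=2 src: inc=0.857143, refl=0.857143·0.428571=0.3673; V=0.857143+0.857143+0.367347=2.0816
k=3 load: inc=0.367347, refl=0.367347·1.000000=0.3673; V=1.714286+0.367347+0.367347=2.4490
k=4 src: inc=0.367347, refl=0.367347·0.428571=0.1574; V=2.081633+0.367347+0.157434=2.6064
k=5 load: inc=0.157434, refl=0.157434·1.000000=0.1574; V=2.448980+0.157434+0.157434=2.7638
k=6 src: inc=0.157434, refl=0.157434·0.428571=0.0675; V=2.606414+0.157434+0.067472=2.8313

0 0 source 0.8571
1 1 load 1.7143
2 2 source 2.0816
3 3 load 2.4490
4 4 source 2.6064
5 5 load 2.7638
6 6 source 2.8313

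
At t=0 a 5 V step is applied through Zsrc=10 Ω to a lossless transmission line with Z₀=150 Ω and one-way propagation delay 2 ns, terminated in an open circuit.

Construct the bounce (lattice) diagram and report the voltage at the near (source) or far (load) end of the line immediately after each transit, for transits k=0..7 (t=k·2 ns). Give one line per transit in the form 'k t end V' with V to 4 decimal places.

0 0 source 4.6875
1 2 load 9.3750
2 4 source 5.2734
3 6 load 1.1719
4 8 source 4.7607
5 10 load 8.3496
6 12 source 5.2094
7 14 load 2.0691

Γ_L=1.000000, Γ_S=-0.875000; launch V₁=5·150/160=4.687500
k=0 src: V=4.6875
k=1 load: inc=4.687500, refl=4.687500·1.000000=4.6875; V=0.000000+4.687500+4.687500=9.3750
k=2 src: inc=4.687500, refl=4.687500·-0.875000=-4.1016; V=4.687500+4.687500+-4.101562=5.2734
k=3 load: inc=-4.101562, refl=-4.101562·1.000000=-4.1016; V=9.375000+-4.101562+-4.101562=1.1719
k=4 src: inc=-4.101562, refl=-4.101562·-0.875000=3.5889; V=5.273438+-4.101562+3.588867=4.7607
k=5 load: inc=3.588867, refl=3.588867·1.000000=3.5889; V=1.171875+3.588867+3.588867=8.3496
k=6 src: inc=3.588867, refl=3.588867·-0.875000=-3.1403; V=4.760742+3.588867+-3.140259=5.2094
k=7 load: inc=-3.140259, refl=-3.140259·1.000000=-3.1403; V=8.349609+-3.140259+-3.140259=2.0691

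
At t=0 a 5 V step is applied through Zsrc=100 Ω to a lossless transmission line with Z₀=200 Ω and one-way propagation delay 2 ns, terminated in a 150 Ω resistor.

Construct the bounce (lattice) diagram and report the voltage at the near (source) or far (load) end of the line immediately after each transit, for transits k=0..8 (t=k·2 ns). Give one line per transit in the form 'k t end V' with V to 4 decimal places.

0 0 source 3.3333
1 2 load 2.8571
2 4 source 3.0159
3 6 load 2.9932
4 8 source 3.0008
5 10 load 2.9997
6 12 source 3.0000
7 14 load 3.0000
8 16 source 3.0000

Γ_L=-0.142857, Γ_S=-0.333333; launch V₁=5·200/300=3.333333
k=0 src: V=3.3333
k=1 load: inc=3.333333, refl=3.333333·-0.142857=-0.4762; V=0.000000+3.333333+-0.476190=2.8571
k=2 src: inc=-0.476190, refl=-0.476190·-0.333333=0.1587; V=3.333333+-0.476190+0.158730=3.0159
k=3 load: inc=0.158730, refl=0.158730·-0.142857=-0.0227; V=2.857143+0.158730+-0.022676=2.9932
k=4 src: inc=-0.022676, refl=-0.022676·-0.333333=0.0076; V=3.015873+-0.022676+0.007559=3.0008
k=5 load: inc=0.007559, refl=0.007559·-0.142857=-0.0011; V=2.993197+0.007559+-0.001080=2.9997
k=6 src: inc=-0.001080, refl=-0.001080·-0.333333=0.0004; V=3.000756+-0.001080+0.000360=3.0000
k=7 load: inc=0.000360, refl=0.000360·-0.142857=-0.0001; V=2.999676+0.000360+-0.000051=3.0000
k=8 src: inc=-0.000051, refl=-0.000051·-0.333333=0.0000; V=3.000036+-0.000051+0.000017=3.0000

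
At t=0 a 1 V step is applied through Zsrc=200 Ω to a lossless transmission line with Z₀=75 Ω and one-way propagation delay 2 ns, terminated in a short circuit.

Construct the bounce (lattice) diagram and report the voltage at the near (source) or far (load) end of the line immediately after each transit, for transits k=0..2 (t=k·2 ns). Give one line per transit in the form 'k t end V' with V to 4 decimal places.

0 0 source 0.2727
1 2 load 0.0000
2 4 source -0.1240

Γ_L=-1.000000, Γ_S=0.454545; launch V₁=1·75/275=0.272727
k=0 src: V=0.2727
k=1 load: inc=0.272727, refl=0.272727·-1.000000=-0.2727; V=0.000000+0.272727+-0.272727=0.0000
k=2 src: inc=-0.272727, refl=-0.272727·0.454545=-0.1240; V=0.272727+-0.272727+-0.123967=-0.1240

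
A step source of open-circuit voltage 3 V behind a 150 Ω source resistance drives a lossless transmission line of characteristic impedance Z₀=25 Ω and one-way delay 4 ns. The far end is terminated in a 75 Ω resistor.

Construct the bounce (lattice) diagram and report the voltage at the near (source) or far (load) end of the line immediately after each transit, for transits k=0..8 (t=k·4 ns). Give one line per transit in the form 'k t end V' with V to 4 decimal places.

Γ_L=0.500000, Γ_S=0.714286; launch V₁=3·25/175=0.428571
k=0 src: V=0.4286
k=1 load: inc=0.428571, refl=0.428571·0.500000=0.2143; V=0.000000+0.428571+0.214286=0.6429
k=2 src: inc=0.214286, refl=0.214286·0.714286=0.1531; V=0.428571+0.214286+0.153061=0.7959
k=3 load: inc=0.153061, refl=0.153061·0.500000=0.0765; V=0.642857+0.153061+0.076531=0.8724
k=4 src: inc=0.076531, refl=0.076531·0.714286=0.0547; V=0.795918+0.076531+0.054665=0.9271
k=5 load: inc=0.054665, refl=0.054665·0.500000=0.0273; V=0.872449+0.054665+0.027332=0.9544
k=6 src: inc=0.027332, refl=0.027332·0.714286=0.0195; V=0.927114+0.027332+0.019523=0.9740
k=7 load: inc=0.019523, refl=0.019523·0.500000=0.0098; V=0.954446+0.019523+0.009762=0.9837
k=8 src: inc=0.009762, refl=0.009762·0.714286=0.0070; V=0.973969+0.009762+0.006973=0.9907

0 0 source 0.4286
1 4 load 0.6429
2 8 source 0.7959
3 12 load 0.8724
4 16 source 0.9271
5 20 load 0.9544
6 24 source 0.9740
7 28 load 0.9837
8 32 source 0.9907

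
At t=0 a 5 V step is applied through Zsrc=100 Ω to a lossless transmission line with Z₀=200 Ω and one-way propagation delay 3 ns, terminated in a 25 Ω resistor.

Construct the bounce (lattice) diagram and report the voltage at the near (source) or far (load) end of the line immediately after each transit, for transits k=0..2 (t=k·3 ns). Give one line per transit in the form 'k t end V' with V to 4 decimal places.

0 0 source 3.3333
1 3 load 0.7407
2 6 source 1.6049

Γ_L=-0.777778, Γ_S=-0.333333; launch V₁=5·200/300=3.333333
k=0 src: V=3.3333
k=1 load: inc=3.333333, refl=3.333333·-0.777778=-2.5926; V=0.000000+3.333333+-2.592593=0.7407
k=2 src: inc=-2.592593, refl=-2.592593·-0.333333=0.8642; V=3.333333+-2.592593+0.864198=1.6049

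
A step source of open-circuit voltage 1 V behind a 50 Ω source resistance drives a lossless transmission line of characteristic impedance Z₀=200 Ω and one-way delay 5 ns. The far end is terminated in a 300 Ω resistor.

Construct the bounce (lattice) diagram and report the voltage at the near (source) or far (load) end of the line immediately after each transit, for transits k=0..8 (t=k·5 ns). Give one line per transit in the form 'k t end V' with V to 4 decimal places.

0 0 source 0.8000
1 5 load 0.9600
2 10 source 0.8640
3 15 load 0.8448
4 20 source 0.8563
5 25 load 0.8586
6 30 source 0.8572
7 35 load 0.8570
8 40 source 0.8571

Γ_L=0.200000, Γ_S=-0.600000; launch V₁=1·200/250=0.800000
k=0 src: V=0.8000
k=1 load: inc=0.800000, refl=0.800000·0.200000=0.1600; V=0.000000+0.800000+0.160000=0.9600
k=2 src: inc=0.160000, refl=0.160000·-0.600000=-0.0960; V=0.800000+0.160000+-0.096000=0.8640
k=3 load: inc=-0.096000, refl=-0.096000·0.200000=-0.0192; V=0.960000+-0.096000+-0.019200=0.8448
k=4 src: inc=-0.019200, refl=-0.019200·-0.600000=0.0115; V=0.864000+-0.019200+0.011520=0.8563
k=5 load: inc=0.011520, refl=0.011520·0.200000=0.0023; V=0.844800+0.011520+0.002304=0.8586
k=6 src: inc=0.002304, refl=0.002304·-0.600000=-0.0014; V=0.856320+0.002304+-0.001382=0.8572
k=7 load: inc=-0.001382, refl=-0.001382·0.200000=-0.0003; V=0.858624+-0.001382+-0.000276=0.8570
k=8 src: inc=-0.000276, refl=-0.000276·-0.600000=0.0002; V=0.857242+-0.000276+0.000166=0.8571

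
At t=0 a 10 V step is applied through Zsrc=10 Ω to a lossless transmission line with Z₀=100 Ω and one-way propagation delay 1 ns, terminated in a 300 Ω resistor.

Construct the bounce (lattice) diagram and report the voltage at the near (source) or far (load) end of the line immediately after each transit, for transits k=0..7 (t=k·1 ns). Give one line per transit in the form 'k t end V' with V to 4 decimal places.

Γ_L=0.500000, Γ_S=-0.818182; launch V₁=10·100/110=9.090909
k=0 src: V=9.0909
k=1 load: inc=9.090909, refl=9.090909·0.500000=4.5455; V=0.000000+9.090909+4.545455=13.6364
k=2 src: inc=4.545455, refl=4.545455·-0.818182=-3.7190; V=9.090909+4.545455+-3.719008=9.9174
k=3 load: inc=-3.719008, refl=-3.719008·0.500000=-1.8595; V=13.636364+-3.719008+-1.859504=8.0579
k=4 src: inc=-1.859504, refl=-1.859504·-0.818182=1.5214; V=9.917355+-1.859504+1.521412=9.5793
k=5 load: inc=1.521412, refl=1.521412·0.500000=0.7607; V=8.057851+1.521412+0.760706=10.3400
k=6 src: inc=0.760706, refl=0.760706·-0.818182=-0.6224; V=9.579264+0.760706+-0.622396=9.7176
k=7 load: inc=-0.622396, refl=-0.622396·0.500000=-0.3112; V=10.339970+-0.622396+-0.311198=9.4064

0 0 source 9.0909
1 1 load 13.6364
2 2 source 9.9174
3 3 load 8.0579
4 4 source 9.5793
5 5 load 10.3400
6 6 source 9.7176
7 7 load 9.4064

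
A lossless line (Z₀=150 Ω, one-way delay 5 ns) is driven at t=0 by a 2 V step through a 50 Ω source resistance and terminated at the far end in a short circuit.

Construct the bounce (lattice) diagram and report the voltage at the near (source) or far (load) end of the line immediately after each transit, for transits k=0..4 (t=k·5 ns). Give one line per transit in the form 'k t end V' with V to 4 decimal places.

0 0 source 1.5000
1 5 load 0.0000
2 10 source 0.7500
3 15 load 0.0000
4 20 source 0.3750

Γ_L=-1.000000, Γ_S=-0.500000; launch V₁=2·150/200=1.500000
k=0 src: V=1.5000
k=1 load: inc=1.500000, refl=1.500000·-1.000000=-1.5000; V=0.000000+1.500000+-1.500000=0.0000
k=2 src: inc=-1.500000, refl=-1.500000·-0.500000=0.7500; V=1.500000+-1.500000+0.750000=0.7500
k=3 load: inc=0.750000, refl=0.750000·-1.000000=-0.7500; V=0.000000+0.750000+-0.750000=0.0000
k=4 src: inc=-0.750000, refl=-0.750000·-0.500000=0.3750; V=0.750000+-0.750000+0.375000=0.3750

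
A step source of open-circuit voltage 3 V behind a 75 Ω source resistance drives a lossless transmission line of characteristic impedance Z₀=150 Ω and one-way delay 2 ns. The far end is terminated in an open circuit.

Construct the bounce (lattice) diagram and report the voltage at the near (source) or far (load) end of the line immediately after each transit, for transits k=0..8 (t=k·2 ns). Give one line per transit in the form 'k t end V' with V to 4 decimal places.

Γ_L=1.000000, Γ_S=-0.333333; launch V₁=3·150/225=2.000000
k=0 src: V=2.0000
k=1 load: inc=2.000000, refl=2.000000·1.000000=2.0000; V=0.000000+2.000000+2.000000=4.0000
k=2 src: inc=2.000000, refl=2.000000·-0.333333=-0.6667; V=2.000000+2.000000+-0.666667=3.3333
k=3 load: inc=-0.666667, refl=-0.666667·1.000000=-0.6667; V=4.000000+-0.666667+-0.666667=2.6667
k=4 src: inc=-0.666667, refl=-0.666667·-0.333333=0.2222; V=3.333333+-0.666667+0.222222=2.8889
k=5 load: inc=0.222222, refl=0.222222·1.000000=0.2222; V=2.666667+0.222222+0.222222=3.1111
k=6 src: inc=0.222222, refl=0.222222·-0.333333=-0.0741; V=2.888889+0.222222+-0.074074=3.0370
k=7 load: inc=-0.074074, refl=-0.074074·1.000000=-0.0741; V=3.111111+-0.074074+-0.074074=2.9630
k=8 src: inc=-0.074074, refl=-0.074074·-0.333333=0.0247; V=3.037037+-0.074074+0.024691=2.9877

0 0 source 2.0000
1 2 load 4.0000
2 4 source 3.3333
3 6 load 2.6667
4 8 source 2.8889
5 10 load 3.1111
6 12 source 3.0370
7 14 load 2.9630
8 16 source 2.9877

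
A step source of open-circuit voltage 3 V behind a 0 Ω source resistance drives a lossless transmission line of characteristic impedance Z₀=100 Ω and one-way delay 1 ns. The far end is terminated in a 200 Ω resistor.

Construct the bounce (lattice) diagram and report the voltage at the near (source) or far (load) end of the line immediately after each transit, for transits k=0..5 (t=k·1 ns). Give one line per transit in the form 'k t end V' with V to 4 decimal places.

Γ_L=0.333333, Γ_S=-1.000000; launch V₁=3·100/100=3.000000
k=0 src: V=3.0000
k=1 load: inc=3.000000, refl=3.000000·0.333333=1.0000; V=0.000000+3.000000+1.000000=4.0000
k=2 src: inc=1.000000, refl=1.000000·-1.000000=-1.0000; V=3.000000+1.000000+-1.000000=3.0000
k=3 load: inc=-1.000000, refl=-1.000000·0.333333=-0.3333; V=4.000000+-1.000000+-0.333333=2.6667
k=4 src: inc=-0.333333, refl=-0.333333·-1.000000=0.3333; V=3.000000+-0.333333+0.333333=3.0000
k=5 load: inc=0.333333, refl=0.333333·0.333333=0.1111; V=2.666667+0.333333+0.111111=3.1111

0 0 source 3.0000
1 1 load 4.0000
2 2 source 3.0000
3 3 load 2.6667
4 4 source 3.0000
5 5 load 3.1111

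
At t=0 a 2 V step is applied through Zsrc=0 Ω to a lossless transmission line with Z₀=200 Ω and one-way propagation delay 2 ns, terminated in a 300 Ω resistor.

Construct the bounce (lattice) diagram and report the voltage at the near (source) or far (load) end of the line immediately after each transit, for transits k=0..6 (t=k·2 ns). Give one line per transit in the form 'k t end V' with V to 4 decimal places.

0 0 source 2.0000
1 2 load 2.4000
2 4 source 2.0000
3 6 load 1.9200
4 8 source 2.0000
5 10 load 2.0160
6 12 source 2.0000

Γ_L=0.200000, Γ_S=-1.000000; launch V₁=2·200/200=2.000000
k=0 src: V=2.0000
k=1 load: inc=2.000000, refl=2.000000·0.200000=0.4000; V=0.000000+2.000000+0.400000=2.4000
k=2 src: inc=0.400000, refl=0.400000·-1.000000=-0.4000; V=2.000000+0.400000+-0.400000=2.0000
k=3 load: inc=-0.400000, refl=-0.400000·0.200000=-0.0800; V=2.400000+-0.400000+-0.080000=1.9200
k=4 src: inc=-0.080000, refl=-0.080000·-1.000000=0.0800; V=2.000000+-0.080000+0.080000=2.0000
k=5 load: inc=0.080000, refl=0.080000·0.200000=0.0160; V=1.920000+0.080000+0.016000=2.0160
k=6 src: inc=0.016000, refl=0.016000·-1.000000=-0.0160; V=2.000000+0.016000+-0.016000=2.0000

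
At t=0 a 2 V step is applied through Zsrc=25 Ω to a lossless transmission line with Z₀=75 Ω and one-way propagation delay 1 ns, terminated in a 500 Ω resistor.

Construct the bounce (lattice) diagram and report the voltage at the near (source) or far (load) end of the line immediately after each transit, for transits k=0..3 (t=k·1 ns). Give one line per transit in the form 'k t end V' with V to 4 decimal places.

Γ_L=0.739130, Γ_S=-0.500000; launch V₁=2·75/100=1.500000
k=0 src: V=1.5000
k=1 load: inc=1.500000, refl=1.500000·0.739130=1.1087; V=0.000000+1.500000+1.108696=2.6087
k=2 src: inc=1.108696, refl=1.108696·-0.500000=-0.5543; V=1.500000+1.108696+-0.554348=2.0543
k=3 load: inc=-0.554348, refl=-0.554348·0.739130=-0.4097; V=2.608696+-0.554348+-0.409735=1.6446

0 0 source 1.5000
1 1 load 2.6087
2 2 source 2.0543
3 3 load 1.6446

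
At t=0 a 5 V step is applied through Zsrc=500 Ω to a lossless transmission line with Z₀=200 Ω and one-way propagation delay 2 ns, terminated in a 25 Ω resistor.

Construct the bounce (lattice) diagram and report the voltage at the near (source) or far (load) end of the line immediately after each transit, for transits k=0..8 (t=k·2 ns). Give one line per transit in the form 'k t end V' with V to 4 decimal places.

Γ_L=-0.777778, Γ_S=0.428571; launch V₁=5·200/700=1.428571
k=0 src: V=1.4286
k=1 load: inc=1.428571, refl=1.428571·-0.777778=-1.1111; V=0.000000+1.428571+-1.111111=0.3175
k=2 src: inc=-1.111111, refl=-1.111111·0.428571=-0.4762; V=1.428571+-1.111111+-0.476190=-0.1587
k=3 load: inc=-0.476190, refl=-0.476190·-0.777778=0.3704; V=0.317460+-0.476190+0.370370=0.2116
k=4 src: inc=0.370370, refl=0.370370·0.428571=0.1587; V=-0.158730+0.370370+0.158730=0.3704
k=5 load: inc=0.158730, refl=0.158730·-0.777778=-0.1235; V=0.211640+0.158730+-0.123457=0.2469
k=6 src: inc=-0.123457, refl=-0.123457·0.428571=-0.0529; V=0.370370+-0.123457+-0.052910=0.1940
k=7 load: inc=-0.052910, refl=-0.052910·-0.777778=0.0412; V=0.246914+-0.052910+0.041152=0.2352
k=8 src: inc=0.041152, refl=0.041152·0.428571=0.0176; V=0.194004+0.041152+0.017637=0.2528

0 0 source 1.4286
1 2 load 0.3175
2 4 source -0.1587
3 6 load 0.2116
4 8 source 0.3704
5 10 load 0.2469
6 12 source 0.1940
7 14 load 0.2352
8 16 source 0.2528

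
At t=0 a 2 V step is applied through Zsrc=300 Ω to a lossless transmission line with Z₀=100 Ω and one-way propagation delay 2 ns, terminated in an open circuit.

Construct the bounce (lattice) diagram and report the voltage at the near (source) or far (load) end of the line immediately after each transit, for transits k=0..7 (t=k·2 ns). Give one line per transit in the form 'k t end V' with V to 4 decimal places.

0 0 source 0.5000
1 2 load 1.0000
2 4 source 1.2500
3 6 load 1.5000
4 8 source 1.6250
5 10 load 1.7500
6 12 source 1.8125
7 14 load 1.8750

Γ_L=1.000000, Γ_S=0.500000; launch V₁=2·100/400=0.500000
k=0 src: V=0.5000
k=1 load: inc=0.500000, refl=0.500000·1.000000=0.5000; V=0.000000+0.500000+0.500000=1.0000
k=2 src: inc=0.500000, refl=0.500000·0.500000=0.2500; V=0.500000+0.500000+0.250000=1.2500
k=3 load: inc=0.250000, refl=0.250000·1.000000=0.2500; V=1.000000+0.250000+0.250000=1.5000
k=4 src: inc=0.250000, refl=0.250000·0.500000=0.1250; V=1.250000+0.250000+0.125000=1.6250
k=5 load: inc=0.125000, refl=0.125000·1.000000=0.1250; V=1.500000+0.125000+0.125000=1.7500
k=6 src: inc=0.125000, refl=0.125000·0.500000=0.0625; V=1.625000+0.125000+0.062500=1.8125
k=7 load: inc=0.062500, refl=0.062500·1.000000=0.0625; V=1.750000+0.062500+0.062500=1.8750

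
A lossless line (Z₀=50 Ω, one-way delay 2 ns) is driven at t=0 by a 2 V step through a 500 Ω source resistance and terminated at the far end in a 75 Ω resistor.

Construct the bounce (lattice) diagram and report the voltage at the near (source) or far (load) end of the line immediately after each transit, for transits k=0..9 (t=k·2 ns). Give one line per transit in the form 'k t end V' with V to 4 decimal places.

0 0 source 0.1818
1 2 load 0.2182
2 4 source 0.2479
3 6 load 0.2539
4 8 source 0.2588
5 10 load 0.2597
6 12 source 0.2605
7 14 load 0.2607
8 16 source 0.2608
9 18 load 0.2608

Γ_L=0.200000, Γ_S=0.818182; launch V₁=2·50/550=0.181818
k=0 src: V=0.1818
k=1 load: inc=0.181818, refl=0.181818·0.200000=0.0364; V=0.000000+0.181818+0.036364=0.2182
k=2 src: inc=0.036364, refl=0.036364·0.818182=0.0298; V=0.181818+0.036364+0.029752=0.2479
k=3 load: inc=0.029752, refl=0.029752·0.200000=0.0060; V=0.218182+0.029752+0.005950=0.2539
k=4 src: inc=0.005950, refl=0.005950·0.818182=0.0049; V=0.247934+0.005950+0.004869=0.2588
k=5 load: inc=0.004869, refl=0.004869·0.200000=0.0010; V=0.253884+0.004869+0.000974=0.2597
k=6 src: inc=0.000974, refl=0.000974·0.818182=0.0008; V=0.258753+0.000974+0.000797=0.2605
k=7 load: inc=0.000797, refl=0.000797·0.200000=0.0002; V=0.259727+0.000797+0.000159=0.2607
k=8 src: inc=0.000159, refl=0.000159·0.818182=0.0001; V=0.260523+0.000159+0.000130=0.2608
k=9 load: inc=0.000130, refl=0.000130·0.200000=0.0000; V=0.260683+0.000130+0.000026=0.2608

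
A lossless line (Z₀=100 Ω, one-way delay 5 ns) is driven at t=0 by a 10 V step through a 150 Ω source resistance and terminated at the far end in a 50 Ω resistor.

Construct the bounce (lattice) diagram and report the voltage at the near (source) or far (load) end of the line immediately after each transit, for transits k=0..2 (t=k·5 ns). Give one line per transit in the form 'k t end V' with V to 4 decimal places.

Γ_L=-0.333333, Γ_S=0.200000; launch V₁=10·100/250=4.000000
k=0 src: V=4.0000
k=1 load: inc=4.000000, refl=4.000000·-0.333333=-1.3333; V=0.000000+4.000000+-1.333333=2.6667
k=2 src: inc=-1.333333, refl=-1.333333·0.200000=-0.2667; V=4.000000+-1.333333+-0.266667=2.4000

0 0 source 4.0000
1 5 load 2.6667
2 10 source 2.4000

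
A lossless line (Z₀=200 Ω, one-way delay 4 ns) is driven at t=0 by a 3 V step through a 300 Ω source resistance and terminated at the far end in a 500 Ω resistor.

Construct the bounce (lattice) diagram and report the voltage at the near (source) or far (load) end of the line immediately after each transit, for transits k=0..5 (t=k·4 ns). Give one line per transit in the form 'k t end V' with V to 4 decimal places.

Γ_L=0.428571, Γ_S=0.200000; launch V₁=3·200/500=1.200000
k=0 src: V=1.2000
k=1 load: inc=1.200000, refl=1.200000·0.428571=0.5143; V=0.000000+1.200000+0.514286=1.7143
k=2 src: inc=0.514286, refl=0.514286·0.200000=0.1029; V=1.200000+0.514286+0.102857=1.8171
k=3 load: inc=0.102857, refl=0.102857·0.428571=0.0441; V=1.714286+0.102857+0.044082=1.8612
k=4 src: inc=0.044082, refl=0.044082·0.200000=0.0088; V=1.817143+0.044082+0.008816=1.8700
k=5 load: inc=0.008816, refl=0.008816·0.428571=0.0038; V=1.861224+0.008816+0.003778=1.8738

0 0 source 1.2000
1 4 load 1.7143
2 8 source 1.8171
3 12 load 1.8612
4 16 source 1.8700
5 20 load 1.8738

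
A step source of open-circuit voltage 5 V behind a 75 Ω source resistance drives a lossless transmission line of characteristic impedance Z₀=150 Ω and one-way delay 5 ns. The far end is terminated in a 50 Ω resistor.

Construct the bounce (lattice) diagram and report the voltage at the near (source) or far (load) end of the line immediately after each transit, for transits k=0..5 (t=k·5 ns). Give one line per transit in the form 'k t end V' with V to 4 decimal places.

Γ_L=-0.500000, Γ_S=-0.333333; launch V₁=5·150/225=3.333333
k=0 src: V=3.3333
k=1 load: inc=3.333333, refl=3.333333·-0.500000=-1.6667; V=0.000000+3.333333+-1.666667=1.6667
k=2 src: inc=-1.666667, refl=-1.666667·-0.333333=0.5556; V=3.333333+-1.666667+0.555556=2.2222
k=3 load: inc=0.555556, refl=0.555556·-0.500000=-0.2778; V=1.666667+0.555556+-0.277778=1.9444
k=4 src: inc=-0.277778, refl=-0.277778·-0.333333=0.0926; V=2.222222+-0.277778+0.092593=2.0370
k=5 load: inc=0.092593, refl=0.092593·-0.500000=-0.0463; V=1.944444+0.092593+-0.046296=1.9907

0 0 source 3.3333
1 5 load 1.6667
2 10 source 2.2222
3 15 load 1.9444
4 20 source 2.0370
5 25 load 1.9907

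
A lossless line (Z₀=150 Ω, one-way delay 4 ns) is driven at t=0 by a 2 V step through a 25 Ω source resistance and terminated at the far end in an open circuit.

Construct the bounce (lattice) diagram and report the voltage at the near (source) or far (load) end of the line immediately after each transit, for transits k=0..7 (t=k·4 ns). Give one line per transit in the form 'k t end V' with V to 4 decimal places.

0 0 source 1.7143
1 4 load 3.4286
2 8 source 2.2041
3 12 load 0.9796
4 16 source 1.8542
5 20 load 2.7289
6 24 source 2.1041
7 28 load 1.4794

Γ_L=1.000000, Γ_S=-0.714286; launch V₁=2·150/175=1.714286
k=0 src: V=1.7143
k=1 load: inc=1.714286, refl=1.714286·1.000000=1.7143; V=0.000000+1.714286+1.714286=3.4286
k=2 src: inc=1.714286, refl=1.714286·-0.714286=-1.2245; V=1.714286+1.714286+-1.224490=2.2041
k=3 load: inc=-1.224490, refl=-1.224490·1.000000=-1.2245; V=3.428571+-1.224490+-1.224490=0.9796
k=4 src: inc=-1.224490, refl=-1.224490·-0.714286=0.8746; V=2.204082+-1.224490+0.874636=1.8542
k=5 load: inc=0.874636, refl=0.874636·1.000000=0.8746; V=0.979592+0.874636+0.874636=2.7289
k=6 src: inc=0.874636, refl=0.874636·-0.714286=-0.6247; V=1.854227+0.874636+-0.624740=2.1041
k=7 load: inc=-0.624740, refl=-0.624740·1.000000=-0.6247; V=2.728863+-0.624740+-0.624740=1.4794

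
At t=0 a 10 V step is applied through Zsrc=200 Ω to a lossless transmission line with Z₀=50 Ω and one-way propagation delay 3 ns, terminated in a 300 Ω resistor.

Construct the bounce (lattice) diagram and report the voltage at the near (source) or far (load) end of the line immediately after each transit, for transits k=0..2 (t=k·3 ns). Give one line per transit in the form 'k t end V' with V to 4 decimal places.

Γ_L=0.714286, Γ_S=0.600000; launch V₁=10·50/250=2.000000
k=0 src: V=2.0000
k=1 load: inc=2.000000, refl=2.000000·0.714286=1.4286; V=0.000000+2.000000+1.428571=3.4286
k=2 src: inc=1.428571, refl=1.428571·0.600000=0.8571; V=2.000000+1.428571+0.857143=4.2857

0 0 source 2.0000
1 3 load 3.4286
2 6 source 4.2857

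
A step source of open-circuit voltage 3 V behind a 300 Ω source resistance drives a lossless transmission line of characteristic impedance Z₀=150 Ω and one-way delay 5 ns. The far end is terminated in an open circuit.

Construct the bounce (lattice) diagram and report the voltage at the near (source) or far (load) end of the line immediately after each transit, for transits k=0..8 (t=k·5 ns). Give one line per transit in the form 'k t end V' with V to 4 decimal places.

Γ_L=1.000000, Γ_S=0.333333; launch V₁=3·150/450=1.000000
k=0 src: V=1.0000
k=1 load: inc=1.000000, refl=1.000000·1.000000=1.0000; V=0.000000+1.000000+1.000000=2.0000
k=2 src: inc=1.000000, refl=1.000000·0.333333=0.3333; V=1.000000+1.000000+0.333333=2.3333
k=3 load: inc=0.333333, refl=0.333333·1.000000=0.3333; V=2.000000+0.333333+0.333333=2.6667
k=4 src: inc=0.333333, refl=0.333333·0.333333=0.1111; V=2.333333+0.333333+0.111111=2.7778
k=5 load: inc=0.111111, refl=0.111111·1.000000=0.1111; V=2.666667+0.111111+0.111111=2.8889
k=6 src: inc=0.111111, refl=0.111111·0.333333=0.0370; V=2.777778+0.111111+0.037037=2.9259
k=7 load: inc=0.037037, refl=0.037037·1.000000=0.0370; V=2.888889+0.037037+0.037037=2.9630
k=8 src: inc=0.037037, refl=0.037037·0.333333=0.0123; V=2.925926+0.037037+0.012346=2.9753

0 0 source 1.0000
1 5 load 2.0000
2 10 source 2.3333
3 15 load 2.6667
4 20 source 2.7778
5 25 load 2.8889
6 30 source 2.9259
7 35 load 2.9630
8 40 source 2.9753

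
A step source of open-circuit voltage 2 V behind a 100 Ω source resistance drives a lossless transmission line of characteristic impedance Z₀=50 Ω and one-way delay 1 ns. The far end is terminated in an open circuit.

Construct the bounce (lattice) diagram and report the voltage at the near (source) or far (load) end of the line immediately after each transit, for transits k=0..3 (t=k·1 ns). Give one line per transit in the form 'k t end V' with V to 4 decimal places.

Γ_L=1.000000, Γ_S=0.333333; launch V₁=2·50/150=0.666667
k=0 src: V=0.6667
k=1 load: inc=0.666667, refl=0.666667·1.000000=0.6667; V=0.000000+0.666667+0.666667=1.3333
k=2 src: inc=0.666667, refl=0.666667·0.333333=0.2222; V=0.666667+0.666667+0.222222=1.5556
k=3 load: inc=0.222222, refl=0.222222·1.000000=0.2222; V=1.333333+0.222222+0.222222=1.7778

0 0 source 0.6667
1 1 load 1.3333
2 2 source 1.5556
3 3 load 1.7778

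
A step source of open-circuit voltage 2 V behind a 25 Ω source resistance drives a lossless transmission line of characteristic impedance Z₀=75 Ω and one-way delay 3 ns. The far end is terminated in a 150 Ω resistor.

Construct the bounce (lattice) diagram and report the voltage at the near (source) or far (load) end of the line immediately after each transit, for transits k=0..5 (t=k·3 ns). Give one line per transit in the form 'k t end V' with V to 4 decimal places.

0 0 source 1.5000
1 3 load 2.0000
2 6 source 1.7500
3 9 load 1.6667
4 12 source 1.7083
5 15 load 1.7222

Γ_L=0.333333, Γ_S=-0.500000; launch V₁=2·75/100=1.500000
k=0 src: V=1.5000
k=1 load: inc=1.500000, refl=1.500000·0.333333=0.5000; V=0.000000+1.500000+0.500000=2.0000
k=2 src: inc=0.500000, refl=0.500000·-0.500000=-0.2500; V=1.500000+0.500000+-0.250000=1.7500
k=3 load: inc=-0.250000, refl=-0.250000·0.333333=-0.0833; V=2.000000+-0.250000+-0.083333=1.6667
k=4 src: inc=-0.083333, refl=-0.083333·-0.500000=0.0417; V=1.750000+-0.083333+0.041667=1.7083
k=5 load: inc=0.041667, refl=0.041667·0.333333=0.0139; V=1.666667+0.041667+0.013889=1.7222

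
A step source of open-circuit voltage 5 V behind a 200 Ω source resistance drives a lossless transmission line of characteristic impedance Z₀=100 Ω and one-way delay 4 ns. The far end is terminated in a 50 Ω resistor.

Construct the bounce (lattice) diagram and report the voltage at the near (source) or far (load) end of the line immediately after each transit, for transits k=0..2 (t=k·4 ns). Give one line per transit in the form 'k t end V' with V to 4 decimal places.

Γ_L=-0.333333, Γ_S=0.333333; launch V₁=5·100/300=1.666667
k=0 src: V=1.6667
k=1 load: inc=1.666667, refl=1.666667·-0.333333=-0.5556; V=0.000000+1.666667+-0.555556=1.1111
k=2 src: inc=-0.555556, refl=-0.555556·0.333333=-0.1852; V=1.666667+-0.555556+-0.185185=0.9259

0 0 source 1.6667
1 4 load 1.1111
2 8 source 0.9259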